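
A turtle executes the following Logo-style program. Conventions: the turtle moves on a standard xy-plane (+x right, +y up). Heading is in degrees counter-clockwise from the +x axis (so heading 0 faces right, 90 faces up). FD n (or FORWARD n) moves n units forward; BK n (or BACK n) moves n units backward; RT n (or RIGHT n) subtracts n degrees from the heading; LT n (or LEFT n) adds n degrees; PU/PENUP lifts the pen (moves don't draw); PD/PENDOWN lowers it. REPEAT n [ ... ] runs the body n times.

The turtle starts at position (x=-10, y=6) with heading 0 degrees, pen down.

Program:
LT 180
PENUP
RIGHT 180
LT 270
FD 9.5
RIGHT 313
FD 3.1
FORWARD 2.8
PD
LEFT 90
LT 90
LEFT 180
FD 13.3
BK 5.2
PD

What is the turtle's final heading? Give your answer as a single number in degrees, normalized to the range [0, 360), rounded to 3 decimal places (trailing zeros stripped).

Executing turtle program step by step:
Start: pos=(-10,6), heading=0, pen down
LT 180: heading 0 -> 180
PU: pen up
RT 180: heading 180 -> 0
LT 270: heading 0 -> 270
FD 9.5: (-10,6) -> (-10,-3.5) [heading=270, move]
RT 313: heading 270 -> 317
FD 3.1: (-10,-3.5) -> (-7.733,-5.614) [heading=317, move]
FD 2.8: (-7.733,-5.614) -> (-5.685,-7.524) [heading=317, move]
PD: pen down
LT 90: heading 317 -> 47
LT 90: heading 47 -> 137
LT 180: heading 137 -> 317
FD 13.3: (-5.685,-7.524) -> (4.042,-16.594) [heading=317, draw]
BK 5.2: (4.042,-16.594) -> (0.239,-13.048) [heading=317, draw]
PD: pen down
Final: pos=(0.239,-13.048), heading=317, 2 segment(s) drawn

Answer: 317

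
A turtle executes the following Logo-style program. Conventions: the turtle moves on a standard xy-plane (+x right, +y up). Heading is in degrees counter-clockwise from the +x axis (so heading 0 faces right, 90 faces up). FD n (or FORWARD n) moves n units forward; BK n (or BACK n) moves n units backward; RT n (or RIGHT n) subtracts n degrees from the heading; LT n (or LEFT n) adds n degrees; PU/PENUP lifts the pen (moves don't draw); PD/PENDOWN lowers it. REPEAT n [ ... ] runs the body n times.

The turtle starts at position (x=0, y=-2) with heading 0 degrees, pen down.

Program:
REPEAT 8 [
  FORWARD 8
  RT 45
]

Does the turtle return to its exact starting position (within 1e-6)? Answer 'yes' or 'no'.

Executing turtle program step by step:
Start: pos=(0,-2), heading=0, pen down
REPEAT 8 [
  -- iteration 1/8 --
  FD 8: (0,-2) -> (8,-2) [heading=0, draw]
  RT 45: heading 0 -> 315
  -- iteration 2/8 --
  FD 8: (8,-2) -> (13.657,-7.657) [heading=315, draw]
  RT 45: heading 315 -> 270
  -- iteration 3/8 --
  FD 8: (13.657,-7.657) -> (13.657,-15.657) [heading=270, draw]
  RT 45: heading 270 -> 225
  -- iteration 4/8 --
  FD 8: (13.657,-15.657) -> (8,-21.314) [heading=225, draw]
  RT 45: heading 225 -> 180
  -- iteration 5/8 --
  FD 8: (8,-21.314) -> (0,-21.314) [heading=180, draw]
  RT 45: heading 180 -> 135
  -- iteration 6/8 --
  FD 8: (0,-21.314) -> (-5.657,-15.657) [heading=135, draw]
  RT 45: heading 135 -> 90
  -- iteration 7/8 --
  FD 8: (-5.657,-15.657) -> (-5.657,-7.657) [heading=90, draw]
  RT 45: heading 90 -> 45
  -- iteration 8/8 --
  FD 8: (-5.657,-7.657) -> (0,-2) [heading=45, draw]
  RT 45: heading 45 -> 0
]
Final: pos=(0,-2), heading=0, 8 segment(s) drawn

Start position: (0, -2)
Final position: (0, -2)
Distance = 0; < 1e-6 -> CLOSED

Answer: yes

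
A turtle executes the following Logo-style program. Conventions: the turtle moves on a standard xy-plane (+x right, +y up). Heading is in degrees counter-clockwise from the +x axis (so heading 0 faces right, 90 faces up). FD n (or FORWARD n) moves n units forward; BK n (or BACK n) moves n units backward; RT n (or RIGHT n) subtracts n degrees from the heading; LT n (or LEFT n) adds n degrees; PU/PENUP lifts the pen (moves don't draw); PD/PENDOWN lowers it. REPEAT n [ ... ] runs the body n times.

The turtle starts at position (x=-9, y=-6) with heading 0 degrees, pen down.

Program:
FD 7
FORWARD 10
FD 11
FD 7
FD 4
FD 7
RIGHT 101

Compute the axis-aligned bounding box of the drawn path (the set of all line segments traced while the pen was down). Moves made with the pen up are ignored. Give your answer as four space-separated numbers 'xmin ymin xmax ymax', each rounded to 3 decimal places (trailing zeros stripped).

Executing turtle program step by step:
Start: pos=(-9,-6), heading=0, pen down
FD 7: (-9,-6) -> (-2,-6) [heading=0, draw]
FD 10: (-2,-6) -> (8,-6) [heading=0, draw]
FD 11: (8,-6) -> (19,-6) [heading=0, draw]
FD 7: (19,-6) -> (26,-6) [heading=0, draw]
FD 4: (26,-6) -> (30,-6) [heading=0, draw]
FD 7: (30,-6) -> (37,-6) [heading=0, draw]
RT 101: heading 0 -> 259
Final: pos=(37,-6), heading=259, 6 segment(s) drawn

Segment endpoints: x in {-9, -2, 8, 19, 26, 30, 37}, y in {-6}
xmin=-9, ymin=-6, xmax=37, ymax=-6

Answer: -9 -6 37 -6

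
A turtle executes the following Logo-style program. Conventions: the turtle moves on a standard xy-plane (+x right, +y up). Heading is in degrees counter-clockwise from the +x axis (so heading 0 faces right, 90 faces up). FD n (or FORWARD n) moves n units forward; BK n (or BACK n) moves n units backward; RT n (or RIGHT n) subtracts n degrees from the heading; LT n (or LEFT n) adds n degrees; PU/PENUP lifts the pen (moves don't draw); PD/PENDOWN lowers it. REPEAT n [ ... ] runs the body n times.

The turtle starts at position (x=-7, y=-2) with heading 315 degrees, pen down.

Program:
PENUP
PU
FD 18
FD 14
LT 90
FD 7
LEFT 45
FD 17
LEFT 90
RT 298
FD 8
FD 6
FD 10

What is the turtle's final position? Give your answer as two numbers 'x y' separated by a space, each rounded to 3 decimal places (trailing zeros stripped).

Answer: 9.31 -23.868

Derivation:
Executing turtle program step by step:
Start: pos=(-7,-2), heading=315, pen down
PU: pen up
PU: pen up
FD 18: (-7,-2) -> (5.728,-14.728) [heading=315, move]
FD 14: (5.728,-14.728) -> (15.627,-24.627) [heading=315, move]
LT 90: heading 315 -> 45
FD 7: (15.627,-24.627) -> (20.577,-19.678) [heading=45, move]
LT 45: heading 45 -> 90
FD 17: (20.577,-19.678) -> (20.577,-2.678) [heading=90, move]
LT 90: heading 90 -> 180
RT 298: heading 180 -> 242
FD 8: (20.577,-2.678) -> (16.821,-9.741) [heading=242, move]
FD 6: (16.821,-9.741) -> (14.005,-15.039) [heading=242, move]
FD 10: (14.005,-15.039) -> (9.31,-23.868) [heading=242, move]
Final: pos=(9.31,-23.868), heading=242, 0 segment(s) drawn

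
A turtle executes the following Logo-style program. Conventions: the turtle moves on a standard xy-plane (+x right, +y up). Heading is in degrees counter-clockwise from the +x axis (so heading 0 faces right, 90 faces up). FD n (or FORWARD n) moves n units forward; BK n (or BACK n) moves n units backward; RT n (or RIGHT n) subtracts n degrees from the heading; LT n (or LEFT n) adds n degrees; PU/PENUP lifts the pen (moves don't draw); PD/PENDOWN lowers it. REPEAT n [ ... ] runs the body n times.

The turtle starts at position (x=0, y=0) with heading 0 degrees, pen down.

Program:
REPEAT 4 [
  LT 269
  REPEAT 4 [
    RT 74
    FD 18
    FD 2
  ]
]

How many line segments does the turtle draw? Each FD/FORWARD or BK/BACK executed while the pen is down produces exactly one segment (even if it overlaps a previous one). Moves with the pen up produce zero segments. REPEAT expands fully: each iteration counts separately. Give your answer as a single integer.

Executing turtle program step by step:
Start: pos=(0,0), heading=0, pen down
REPEAT 4 [
  -- iteration 1/4 --
  LT 269: heading 0 -> 269
  REPEAT 4 [
    -- iteration 1/4 --
    RT 74: heading 269 -> 195
    FD 18: (0,0) -> (-17.387,-4.659) [heading=195, draw]
    FD 2: (-17.387,-4.659) -> (-19.319,-5.176) [heading=195, draw]
    -- iteration 2/4 --
    RT 74: heading 195 -> 121
    FD 18: (-19.319,-5.176) -> (-28.589,10.253) [heading=121, draw]
    FD 2: (-28.589,10.253) -> (-29.619,11.967) [heading=121, draw]
    -- iteration 3/4 --
    RT 74: heading 121 -> 47
    FD 18: (-29.619,11.967) -> (-17.343,25.131) [heading=47, draw]
    FD 2: (-17.343,25.131) -> (-15.979,26.594) [heading=47, draw]
    -- iteration 4/4 --
    RT 74: heading 47 -> 333
    FD 18: (-15.979,26.594) -> (0.059,18.422) [heading=333, draw]
    FD 2: (0.059,18.422) -> (1.841,17.514) [heading=333, draw]
  ]
  -- iteration 2/4 --
  LT 269: heading 333 -> 242
  REPEAT 4 [
    -- iteration 1/4 --
    RT 74: heading 242 -> 168
    FD 18: (1.841,17.514) -> (-15.766,21.257) [heading=168, draw]
    FD 2: (-15.766,21.257) -> (-17.722,21.672) [heading=168, draw]
    -- iteration 2/4 --
    RT 74: heading 168 -> 94
    FD 18: (-17.722,21.672) -> (-18.978,39.629) [heading=94, draw]
    FD 2: (-18.978,39.629) -> (-19.117,41.624) [heading=94, draw]
    -- iteration 3/4 --
    RT 74: heading 94 -> 20
    FD 18: (-19.117,41.624) -> (-2.203,47.78) [heading=20, draw]
    FD 2: (-2.203,47.78) -> (-0.323,48.464) [heading=20, draw]
    -- iteration 4/4 --
    RT 74: heading 20 -> 306
    FD 18: (-0.323,48.464) -> (10.257,33.902) [heading=306, draw]
    FD 2: (10.257,33.902) -> (11.432,32.284) [heading=306, draw]
  ]
  -- iteration 3/4 --
  LT 269: heading 306 -> 215
  REPEAT 4 [
    -- iteration 1/4 --
    RT 74: heading 215 -> 141
    FD 18: (11.432,32.284) -> (-2.556,43.612) [heading=141, draw]
    FD 2: (-2.556,43.612) -> (-4.111,44.87) [heading=141, draw]
    -- iteration 2/4 --
    RT 74: heading 141 -> 67
    FD 18: (-4.111,44.87) -> (2.923,61.439) [heading=67, draw]
    FD 2: (2.923,61.439) -> (3.704,63.28) [heading=67, draw]
    -- iteration 3/4 --
    RT 74: heading 67 -> 353
    FD 18: (3.704,63.28) -> (21.57,61.087) [heading=353, draw]
    FD 2: (21.57,61.087) -> (23.555,60.843) [heading=353, draw]
    -- iteration 4/4 --
    RT 74: heading 353 -> 279
    FD 18: (23.555,60.843) -> (26.371,43.065) [heading=279, draw]
    FD 2: (26.371,43.065) -> (26.684,41.089) [heading=279, draw]
  ]
  -- iteration 4/4 --
  LT 269: heading 279 -> 188
  REPEAT 4 [
    -- iteration 1/4 --
    RT 74: heading 188 -> 114
    FD 18: (26.684,41.089) -> (19.362,57.533) [heading=114, draw]
    FD 2: (19.362,57.533) -> (18.549,59.36) [heading=114, draw]
    -- iteration 2/4 --
    RT 74: heading 114 -> 40
    FD 18: (18.549,59.36) -> (32.338,70.93) [heading=40, draw]
    FD 2: (32.338,70.93) -> (33.87,72.216) [heading=40, draw]
    -- iteration 3/4 --
    RT 74: heading 40 -> 326
    FD 18: (33.87,72.216) -> (48.792,62.15) [heading=326, draw]
    FD 2: (48.792,62.15) -> (50.451,61.032) [heading=326, draw]
    -- iteration 4/4 --
    RT 74: heading 326 -> 252
    FD 18: (50.451,61.032) -> (44.888,43.913) [heading=252, draw]
    FD 2: (44.888,43.913) -> (44.27,42.011) [heading=252, draw]
  ]
]
Final: pos=(44.27,42.011), heading=252, 32 segment(s) drawn
Segments drawn: 32

Answer: 32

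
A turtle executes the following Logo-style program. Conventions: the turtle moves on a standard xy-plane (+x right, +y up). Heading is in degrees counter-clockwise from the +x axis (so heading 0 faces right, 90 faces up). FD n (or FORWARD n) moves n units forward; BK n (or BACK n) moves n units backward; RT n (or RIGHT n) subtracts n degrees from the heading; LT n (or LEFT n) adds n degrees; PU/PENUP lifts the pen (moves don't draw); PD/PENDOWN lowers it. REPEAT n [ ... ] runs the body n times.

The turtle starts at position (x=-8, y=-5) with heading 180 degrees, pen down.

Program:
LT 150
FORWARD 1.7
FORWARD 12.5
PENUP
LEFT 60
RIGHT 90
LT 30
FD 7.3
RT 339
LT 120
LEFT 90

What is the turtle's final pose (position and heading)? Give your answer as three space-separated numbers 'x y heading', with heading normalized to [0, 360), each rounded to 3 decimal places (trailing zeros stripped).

Answer: 10.62 -15.75 201

Derivation:
Executing turtle program step by step:
Start: pos=(-8,-5), heading=180, pen down
LT 150: heading 180 -> 330
FD 1.7: (-8,-5) -> (-6.528,-5.85) [heading=330, draw]
FD 12.5: (-6.528,-5.85) -> (4.298,-12.1) [heading=330, draw]
PU: pen up
LT 60: heading 330 -> 30
RT 90: heading 30 -> 300
LT 30: heading 300 -> 330
FD 7.3: (4.298,-12.1) -> (10.62,-15.75) [heading=330, move]
RT 339: heading 330 -> 351
LT 120: heading 351 -> 111
LT 90: heading 111 -> 201
Final: pos=(10.62,-15.75), heading=201, 2 segment(s) drawn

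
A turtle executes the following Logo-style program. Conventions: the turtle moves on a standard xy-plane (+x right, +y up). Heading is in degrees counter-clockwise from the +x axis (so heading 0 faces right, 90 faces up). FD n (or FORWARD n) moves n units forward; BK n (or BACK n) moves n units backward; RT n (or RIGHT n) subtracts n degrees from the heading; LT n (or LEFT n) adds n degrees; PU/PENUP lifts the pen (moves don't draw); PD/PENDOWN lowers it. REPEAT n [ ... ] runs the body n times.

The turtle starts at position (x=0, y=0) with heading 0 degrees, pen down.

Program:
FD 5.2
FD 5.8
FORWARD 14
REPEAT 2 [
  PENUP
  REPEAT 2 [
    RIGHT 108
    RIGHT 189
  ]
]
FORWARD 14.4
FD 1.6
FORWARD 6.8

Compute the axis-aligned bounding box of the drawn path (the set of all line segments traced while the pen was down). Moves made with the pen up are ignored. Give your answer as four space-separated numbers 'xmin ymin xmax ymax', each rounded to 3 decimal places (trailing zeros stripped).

Answer: 0 0 25 0

Derivation:
Executing turtle program step by step:
Start: pos=(0,0), heading=0, pen down
FD 5.2: (0,0) -> (5.2,0) [heading=0, draw]
FD 5.8: (5.2,0) -> (11,0) [heading=0, draw]
FD 14: (11,0) -> (25,0) [heading=0, draw]
REPEAT 2 [
  -- iteration 1/2 --
  PU: pen up
  REPEAT 2 [
    -- iteration 1/2 --
    RT 108: heading 0 -> 252
    RT 189: heading 252 -> 63
    -- iteration 2/2 --
    RT 108: heading 63 -> 315
    RT 189: heading 315 -> 126
  ]
  -- iteration 2/2 --
  PU: pen up
  REPEAT 2 [
    -- iteration 1/2 --
    RT 108: heading 126 -> 18
    RT 189: heading 18 -> 189
    -- iteration 2/2 --
    RT 108: heading 189 -> 81
    RT 189: heading 81 -> 252
  ]
]
FD 14.4: (25,0) -> (20.55,-13.695) [heading=252, move]
FD 1.6: (20.55,-13.695) -> (20.056,-15.217) [heading=252, move]
FD 6.8: (20.056,-15.217) -> (17.954,-21.684) [heading=252, move]
Final: pos=(17.954,-21.684), heading=252, 3 segment(s) drawn

Segment endpoints: x in {0, 5.2, 11, 25}, y in {0}
xmin=0, ymin=0, xmax=25, ymax=0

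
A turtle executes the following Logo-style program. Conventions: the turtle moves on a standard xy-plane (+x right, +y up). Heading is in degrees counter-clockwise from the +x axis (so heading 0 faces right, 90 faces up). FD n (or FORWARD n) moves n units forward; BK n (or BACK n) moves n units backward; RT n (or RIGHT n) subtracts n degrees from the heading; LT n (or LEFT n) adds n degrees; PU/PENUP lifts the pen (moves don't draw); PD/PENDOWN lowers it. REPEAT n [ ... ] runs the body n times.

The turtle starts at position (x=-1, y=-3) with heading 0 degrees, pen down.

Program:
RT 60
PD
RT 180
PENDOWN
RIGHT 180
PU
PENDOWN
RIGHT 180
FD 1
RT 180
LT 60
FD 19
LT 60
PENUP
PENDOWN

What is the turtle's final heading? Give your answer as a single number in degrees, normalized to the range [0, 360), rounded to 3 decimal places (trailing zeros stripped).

Answer: 60

Derivation:
Executing turtle program step by step:
Start: pos=(-1,-3), heading=0, pen down
RT 60: heading 0 -> 300
PD: pen down
RT 180: heading 300 -> 120
PD: pen down
RT 180: heading 120 -> 300
PU: pen up
PD: pen down
RT 180: heading 300 -> 120
FD 1: (-1,-3) -> (-1.5,-2.134) [heading=120, draw]
RT 180: heading 120 -> 300
LT 60: heading 300 -> 0
FD 19: (-1.5,-2.134) -> (17.5,-2.134) [heading=0, draw]
LT 60: heading 0 -> 60
PU: pen up
PD: pen down
Final: pos=(17.5,-2.134), heading=60, 2 segment(s) drawn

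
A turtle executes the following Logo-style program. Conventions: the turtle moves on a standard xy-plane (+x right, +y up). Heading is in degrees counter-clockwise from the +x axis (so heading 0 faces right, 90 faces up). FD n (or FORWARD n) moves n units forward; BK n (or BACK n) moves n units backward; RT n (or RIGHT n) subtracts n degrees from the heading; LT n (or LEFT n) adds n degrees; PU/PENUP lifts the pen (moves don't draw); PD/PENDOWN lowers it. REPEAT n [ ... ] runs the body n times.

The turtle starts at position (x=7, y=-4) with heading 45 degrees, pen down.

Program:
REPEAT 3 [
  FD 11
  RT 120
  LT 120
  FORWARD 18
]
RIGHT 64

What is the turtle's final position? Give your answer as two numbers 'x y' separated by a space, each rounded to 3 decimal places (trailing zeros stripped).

Answer: 68.518 57.518

Derivation:
Executing turtle program step by step:
Start: pos=(7,-4), heading=45, pen down
REPEAT 3 [
  -- iteration 1/3 --
  FD 11: (7,-4) -> (14.778,3.778) [heading=45, draw]
  RT 120: heading 45 -> 285
  LT 120: heading 285 -> 45
  FD 18: (14.778,3.778) -> (27.506,16.506) [heading=45, draw]
  -- iteration 2/3 --
  FD 11: (27.506,16.506) -> (35.284,24.284) [heading=45, draw]
  RT 120: heading 45 -> 285
  LT 120: heading 285 -> 45
  FD 18: (35.284,24.284) -> (48.012,37.012) [heading=45, draw]
  -- iteration 3/3 --
  FD 11: (48.012,37.012) -> (55.79,44.79) [heading=45, draw]
  RT 120: heading 45 -> 285
  LT 120: heading 285 -> 45
  FD 18: (55.79,44.79) -> (68.518,57.518) [heading=45, draw]
]
RT 64: heading 45 -> 341
Final: pos=(68.518,57.518), heading=341, 6 segment(s) drawn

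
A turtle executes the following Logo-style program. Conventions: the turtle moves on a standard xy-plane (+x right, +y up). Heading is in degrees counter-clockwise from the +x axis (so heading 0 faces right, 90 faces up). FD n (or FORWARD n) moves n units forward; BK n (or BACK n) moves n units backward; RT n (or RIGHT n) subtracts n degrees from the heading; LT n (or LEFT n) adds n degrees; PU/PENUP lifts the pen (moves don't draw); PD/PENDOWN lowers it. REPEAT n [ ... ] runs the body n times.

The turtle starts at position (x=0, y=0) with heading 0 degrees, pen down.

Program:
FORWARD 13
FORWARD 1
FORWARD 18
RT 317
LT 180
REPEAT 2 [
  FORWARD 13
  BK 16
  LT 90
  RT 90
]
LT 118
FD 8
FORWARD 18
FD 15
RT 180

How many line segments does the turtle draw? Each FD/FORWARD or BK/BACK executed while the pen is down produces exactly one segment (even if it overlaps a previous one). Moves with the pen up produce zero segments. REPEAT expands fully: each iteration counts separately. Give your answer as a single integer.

Answer: 10

Derivation:
Executing turtle program step by step:
Start: pos=(0,0), heading=0, pen down
FD 13: (0,0) -> (13,0) [heading=0, draw]
FD 1: (13,0) -> (14,0) [heading=0, draw]
FD 18: (14,0) -> (32,0) [heading=0, draw]
RT 317: heading 0 -> 43
LT 180: heading 43 -> 223
REPEAT 2 [
  -- iteration 1/2 --
  FD 13: (32,0) -> (22.492,-8.866) [heading=223, draw]
  BK 16: (22.492,-8.866) -> (34.194,2.046) [heading=223, draw]
  LT 90: heading 223 -> 313
  RT 90: heading 313 -> 223
  -- iteration 2/2 --
  FD 13: (34.194,2.046) -> (24.686,-6.82) [heading=223, draw]
  BK 16: (24.686,-6.82) -> (36.388,4.092) [heading=223, draw]
  LT 90: heading 223 -> 313
  RT 90: heading 313 -> 223
]
LT 118: heading 223 -> 341
FD 8: (36.388,4.092) -> (43.952,1.487) [heading=341, draw]
FD 18: (43.952,1.487) -> (60.972,-4.373) [heading=341, draw]
FD 15: (60.972,-4.373) -> (75.154,-9.256) [heading=341, draw]
RT 180: heading 341 -> 161
Final: pos=(75.154,-9.256), heading=161, 10 segment(s) drawn
Segments drawn: 10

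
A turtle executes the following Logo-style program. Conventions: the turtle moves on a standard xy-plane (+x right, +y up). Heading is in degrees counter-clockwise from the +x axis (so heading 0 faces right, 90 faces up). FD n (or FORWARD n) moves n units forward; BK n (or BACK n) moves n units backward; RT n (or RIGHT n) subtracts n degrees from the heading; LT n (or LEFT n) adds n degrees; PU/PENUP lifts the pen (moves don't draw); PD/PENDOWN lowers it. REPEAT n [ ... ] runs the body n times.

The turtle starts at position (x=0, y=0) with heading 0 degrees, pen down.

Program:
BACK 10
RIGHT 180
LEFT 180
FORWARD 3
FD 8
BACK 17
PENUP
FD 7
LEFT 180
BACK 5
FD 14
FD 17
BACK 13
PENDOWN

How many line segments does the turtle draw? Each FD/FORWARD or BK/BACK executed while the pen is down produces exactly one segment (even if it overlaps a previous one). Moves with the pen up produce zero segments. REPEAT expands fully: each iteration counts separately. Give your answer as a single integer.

Executing turtle program step by step:
Start: pos=(0,0), heading=0, pen down
BK 10: (0,0) -> (-10,0) [heading=0, draw]
RT 180: heading 0 -> 180
LT 180: heading 180 -> 0
FD 3: (-10,0) -> (-7,0) [heading=0, draw]
FD 8: (-7,0) -> (1,0) [heading=0, draw]
BK 17: (1,0) -> (-16,0) [heading=0, draw]
PU: pen up
FD 7: (-16,0) -> (-9,0) [heading=0, move]
LT 180: heading 0 -> 180
BK 5: (-9,0) -> (-4,0) [heading=180, move]
FD 14: (-4,0) -> (-18,0) [heading=180, move]
FD 17: (-18,0) -> (-35,0) [heading=180, move]
BK 13: (-35,0) -> (-22,0) [heading=180, move]
PD: pen down
Final: pos=(-22,0), heading=180, 4 segment(s) drawn
Segments drawn: 4

Answer: 4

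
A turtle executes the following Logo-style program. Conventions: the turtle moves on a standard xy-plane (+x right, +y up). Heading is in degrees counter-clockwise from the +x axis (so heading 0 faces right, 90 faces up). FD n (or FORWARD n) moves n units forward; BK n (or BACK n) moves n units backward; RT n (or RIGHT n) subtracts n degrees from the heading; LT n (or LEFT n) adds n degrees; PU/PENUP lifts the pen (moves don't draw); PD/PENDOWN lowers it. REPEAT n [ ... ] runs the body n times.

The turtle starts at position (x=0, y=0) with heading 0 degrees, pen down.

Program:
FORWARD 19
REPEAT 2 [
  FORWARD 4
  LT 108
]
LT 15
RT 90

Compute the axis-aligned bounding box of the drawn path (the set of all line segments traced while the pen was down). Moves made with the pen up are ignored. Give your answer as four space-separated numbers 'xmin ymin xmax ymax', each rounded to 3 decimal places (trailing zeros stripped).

Answer: 0 0 23 3.804

Derivation:
Executing turtle program step by step:
Start: pos=(0,0), heading=0, pen down
FD 19: (0,0) -> (19,0) [heading=0, draw]
REPEAT 2 [
  -- iteration 1/2 --
  FD 4: (19,0) -> (23,0) [heading=0, draw]
  LT 108: heading 0 -> 108
  -- iteration 2/2 --
  FD 4: (23,0) -> (21.764,3.804) [heading=108, draw]
  LT 108: heading 108 -> 216
]
LT 15: heading 216 -> 231
RT 90: heading 231 -> 141
Final: pos=(21.764,3.804), heading=141, 3 segment(s) drawn

Segment endpoints: x in {0, 19, 21.764, 23}, y in {0, 3.804}
xmin=0, ymin=0, xmax=23, ymax=3.804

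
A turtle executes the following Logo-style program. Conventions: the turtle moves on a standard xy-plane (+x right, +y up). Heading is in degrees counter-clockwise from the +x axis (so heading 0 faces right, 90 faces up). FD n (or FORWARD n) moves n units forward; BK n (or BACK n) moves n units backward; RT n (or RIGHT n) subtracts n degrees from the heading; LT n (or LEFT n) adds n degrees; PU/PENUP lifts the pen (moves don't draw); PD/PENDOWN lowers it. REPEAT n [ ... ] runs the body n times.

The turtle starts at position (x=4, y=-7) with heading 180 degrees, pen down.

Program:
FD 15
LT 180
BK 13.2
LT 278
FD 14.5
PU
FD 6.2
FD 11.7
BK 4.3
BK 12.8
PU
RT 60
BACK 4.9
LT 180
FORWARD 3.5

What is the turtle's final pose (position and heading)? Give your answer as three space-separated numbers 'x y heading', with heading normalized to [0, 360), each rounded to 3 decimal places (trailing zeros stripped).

Answer: -15.451 -16.98 38

Derivation:
Executing turtle program step by step:
Start: pos=(4,-7), heading=180, pen down
FD 15: (4,-7) -> (-11,-7) [heading=180, draw]
LT 180: heading 180 -> 0
BK 13.2: (-11,-7) -> (-24.2,-7) [heading=0, draw]
LT 278: heading 0 -> 278
FD 14.5: (-24.2,-7) -> (-22.182,-21.359) [heading=278, draw]
PU: pen up
FD 6.2: (-22.182,-21.359) -> (-21.319,-27.499) [heading=278, move]
FD 11.7: (-21.319,-27.499) -> (-19.691,-39.085) [heading=278, move]
BK 4.3: (-19.691,-39.085) -> (-20.289,-34.827) [heading=278, move]
BK 12.8: (-20.289,-34.827) -> (-22.071,-22.151) [heading=278, move]
PU: pen up
RT 60: heading 278 -> 218
BK 4.9: (-22.071,-22.151) -> (-18.209,-19.134) [heading=218, move]
LT 180: heading 218 -> 38
FD 3.5: (-18.209,-19.134) -> (-15.451,-16.98) [heading=38, move]
Final: pos=(-15.451,-16.98), heading=38, 3 segment(s) drawn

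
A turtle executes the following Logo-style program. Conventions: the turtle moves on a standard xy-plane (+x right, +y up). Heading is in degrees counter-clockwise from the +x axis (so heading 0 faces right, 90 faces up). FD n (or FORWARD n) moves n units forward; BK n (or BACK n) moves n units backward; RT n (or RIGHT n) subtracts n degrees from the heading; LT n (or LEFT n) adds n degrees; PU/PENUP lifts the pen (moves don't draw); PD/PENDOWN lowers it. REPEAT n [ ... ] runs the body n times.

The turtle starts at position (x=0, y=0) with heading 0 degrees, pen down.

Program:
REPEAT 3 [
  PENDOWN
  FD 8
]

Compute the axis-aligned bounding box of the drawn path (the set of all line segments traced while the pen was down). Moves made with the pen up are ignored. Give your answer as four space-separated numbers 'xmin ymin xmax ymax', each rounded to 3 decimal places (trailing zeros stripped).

Answer: 0 0 24 0

Derivation:
Executing turtle program step by step:
Start: pos=(0,0), heading=0, pen down
REPEAT 3 [
  -- iteration 1/3 --
  PD: pen down
  FD 8: (0,0) -> (8,0) [heading=0, draw]
  -- iteration 2/3 --
  PD: pen down
  FD 8: (8,0) -> (16,0) [heading=0, draw]
  -- iteration 3/3 --
  PD: pen down
  FD 8: (16,0) -> (24,0) [heading=0, draw]
]
Final: pos=(24,0), heading=0, 3 segment(s) drawn

Segment endpoints: x in {0, 8, 16, 24}, y in {0}
xmin=0, ymin=0, xmax=24, ymax=0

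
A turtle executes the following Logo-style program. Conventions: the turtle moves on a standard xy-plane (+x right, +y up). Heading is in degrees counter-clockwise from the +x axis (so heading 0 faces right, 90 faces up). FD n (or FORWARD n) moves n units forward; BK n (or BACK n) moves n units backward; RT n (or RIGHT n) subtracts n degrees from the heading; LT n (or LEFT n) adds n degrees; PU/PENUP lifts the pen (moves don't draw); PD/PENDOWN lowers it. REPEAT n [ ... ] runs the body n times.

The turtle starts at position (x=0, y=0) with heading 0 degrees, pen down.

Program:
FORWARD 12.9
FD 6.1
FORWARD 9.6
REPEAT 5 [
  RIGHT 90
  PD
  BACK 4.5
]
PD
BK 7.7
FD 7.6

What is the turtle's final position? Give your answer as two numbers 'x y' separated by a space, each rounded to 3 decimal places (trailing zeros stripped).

Executing turtle program step by step:
Start: pos=(0,0), heading=0, pen down
FD 12.9: (0,0) -> (12.9,0) [heading=0, draw]
FD 6.1: (12.9,0) -> (19,0) [heading=0, draw]
FD 9.6: (19,0) -> (28.6,0) [heading=0, draw]
REPEAT 5 [
  -- iteration 1/5 --
  RT 90: heading 0 -> 270
  PD: pen down
  BK 4.5: (28.6,0) -> (28.6,4.5) [heading=270, draw]
  -- iteration 2/5 --
  RT 90: heading 270 -> 180
  PD: pen down
  BK 4.5: (28.6,4.5) -> (33.1,4.5) [heading=180, draw]
  -- iteration 3/5 --
  RT 90: heading 180 -> 90
  PD: pen down
  BK 4.5: (33.1,4.5) -> (33.1,0) [heading=90, draw]
  -- iteration 4/5 --
  RT 90: heading 90 -> 0
  PD: pen down
  BK 4.5: (33.1,0) -> (28.6,0) [heading=0, draw]
  -- iteration 5/5 --
  RT 90: heading 0 -> 270
  PD: pen down
  BK 4.5: (28.6,0) -> (28.6,4.5) [heading=270, draw]
]
PD: pen down
BK 7.7: (28.6,4.5) -> (28.6,12.2) [heading=270, draw]
FD 7.6: (28.6,12.2) -> (28.6,4.6) [heading=270, draw]
Final: pos=(28.6,4.6), heading=270, 10 segment(s) drawn

Answer: 28.6 4.6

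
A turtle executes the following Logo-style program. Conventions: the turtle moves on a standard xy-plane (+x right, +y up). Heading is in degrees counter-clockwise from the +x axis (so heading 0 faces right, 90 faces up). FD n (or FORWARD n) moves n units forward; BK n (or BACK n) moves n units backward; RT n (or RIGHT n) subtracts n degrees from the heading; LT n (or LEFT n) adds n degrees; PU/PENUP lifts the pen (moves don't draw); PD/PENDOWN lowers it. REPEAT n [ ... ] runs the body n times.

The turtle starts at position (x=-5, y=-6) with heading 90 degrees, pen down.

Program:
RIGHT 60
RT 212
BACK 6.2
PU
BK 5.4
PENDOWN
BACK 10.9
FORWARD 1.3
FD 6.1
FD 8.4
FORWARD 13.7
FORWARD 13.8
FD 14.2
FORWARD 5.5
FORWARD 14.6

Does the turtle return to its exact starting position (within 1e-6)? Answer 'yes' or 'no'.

Answer: no

Derivation:
Executing turtle program step by step:
Start: pos=(-5,-6), heading=90, pen down
RT 60: heading 90 -> 30
RT 212: heading 30 -> 178
BK 6.2: (-5,-6) -> (1.196,-6.216) [heading=178, draw]
PU: pen up
BK 5.4: (1.196,-6.216) -> (6.593,-6.405) [heading=178, move]
PD: pen down
BK 10.9: (6.593,-6.405) -> (17.486,-6.785) [heading=178, draw]
FD 1.3: (17.486,-6.785) -> (16.187,-6.74) [heading=178, draw]
FD 6.1: (16.187,-6.74) -> (10.091,-6.527) [heading=178, draw]
FD 8.4: (10.091,-6.527) -> (1.696,-6.234) [heading=178, draw]
FD 13.7: (1.696,-6.234) -> (-11.996,-5.756) [heading=178, draw]
FD 13.8: (-11.996,-5.756) -> (-25.787,-5.274) [heading=178, draw]
FD 14.2: (-25.787,-5.274) -> (-39.979,-4.779) [heading=178, draw]
FD 5.5: (-39.979,-4.779) -> (-45.475,-4.587) [heading=178, draw]
FD 14.6: (-45.475,-4.587) -> (-60.066,-4.077) [heading=178, draw]
Final: pos=(-60.066,-4.077), heading=178, 10 segment(s) drawn

Start position: (-5, -6)
Final position: (-60.066, -4.077)
Distance = 55.1; >= 1e-6 -> NOT closed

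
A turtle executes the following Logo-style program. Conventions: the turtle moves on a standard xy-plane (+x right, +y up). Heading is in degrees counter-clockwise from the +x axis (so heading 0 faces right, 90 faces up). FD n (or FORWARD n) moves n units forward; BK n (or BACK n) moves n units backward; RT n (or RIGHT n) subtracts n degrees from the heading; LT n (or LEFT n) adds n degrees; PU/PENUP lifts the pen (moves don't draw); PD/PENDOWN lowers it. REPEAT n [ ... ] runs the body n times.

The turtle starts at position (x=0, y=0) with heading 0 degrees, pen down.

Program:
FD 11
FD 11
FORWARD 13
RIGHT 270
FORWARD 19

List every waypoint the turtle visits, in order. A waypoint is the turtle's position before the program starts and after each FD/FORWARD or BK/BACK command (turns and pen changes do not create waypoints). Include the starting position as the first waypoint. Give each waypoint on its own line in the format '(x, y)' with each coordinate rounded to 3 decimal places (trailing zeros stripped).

Executing turtle program step by step:
Start: pos=(0,0), heading=0, pen down
FD 11: (0,0) -> (11,0) [heading=0, draw]
FD 11: (11,0) -> (22,0) [heading=0, draw]
FD 13: (22,0) -> (35,0) [heading=0, draw]
RT 270: heading 0 -> 90
FD 19: (35,0) -> (35,19) [heading=90, draw]
Final: pos=(35,19), heading=90, 4 segment(s) drawn
Waypoints (5 total):
(0, 0)
(11, 0)
(22, 0)
(35, 0)
(35, 19)

Answer: (0, 0)
(11, 0)
(22, 0)
(35, 0)
(35, 19)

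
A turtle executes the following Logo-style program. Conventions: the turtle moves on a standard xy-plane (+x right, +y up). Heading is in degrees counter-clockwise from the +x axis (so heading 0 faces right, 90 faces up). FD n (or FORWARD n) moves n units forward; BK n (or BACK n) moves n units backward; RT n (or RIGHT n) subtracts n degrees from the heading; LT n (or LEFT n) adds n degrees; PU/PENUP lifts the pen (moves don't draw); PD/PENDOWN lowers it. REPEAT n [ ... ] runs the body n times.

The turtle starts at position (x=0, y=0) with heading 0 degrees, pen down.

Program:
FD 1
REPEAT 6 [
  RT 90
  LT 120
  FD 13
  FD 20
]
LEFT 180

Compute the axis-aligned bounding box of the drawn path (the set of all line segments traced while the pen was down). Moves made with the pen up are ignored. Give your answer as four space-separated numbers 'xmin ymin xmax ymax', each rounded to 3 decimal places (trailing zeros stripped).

Answer: -32 0 46.079 123.158

Derivation:
Executing turtle program step by step:
Start: pos=(0,0), heading=0, pen down
FD 1: (0,0) -> (1,0) [heading=0, draw]
REPEAT 6 [
  -- iteration 1/6 --
  RT 90: heading 0 -> 270
  LT 120: heading 270 -> 30
  FD 13: (1,0) -> (12.258,6.5) [heading=30, draw]
  FD 20: (12.258,6.5) -> (29.579,16.5) [heading=30, draw]
  -- iteration 2/6 --
  RT 90: heading 30 -> 300
  LT 120: heading 300 -> 60
  FD 13: (29.579,16.5) -> (36.079,27.758) [heading=60, draw]
  FD 20: (36.079,27.758) -> (46.079,45.079) [heading=60, draw]
  -- iteration 3/6 --
  RT 90: heading 60 -> 330
  LT 120: heading 330 -> 90
  FD 13: (46.079,45.079) -> (46.079,58.079) [heading=90, draw]
  FD 20: (46.079,58.079) -> (46.079,78.079) [heading=90, draw]
  -- iteration 4/6 --
  RT 90: heading 90 -> 0
  LT 120: heading 0 -> 120
  FD 13: (46.079,78.079) -> (39.579,89.337) [heading=120, draw]
  FD 20: (39.579,89.337) -> (29.579,106.658) [heading=120, draw]
  -- iteration 5/6 --
  RT 90: heading 120 -> 30
  LT 120: heading 30 -> 150
  FD 13: (29.579,106.658) -> (18.321,113.158) [heading=150, draw]
  FD 20: (18.321,113.158) -> (1,123.158) [heading=150, draw]
  -- iteration 6/6 --
  RT 90: heading 150 -> 60
  LT 120: heading 60 -> 180
  FD 13: (1,123.158) -> (-12,123.158) [heading=180, draw]
  FD 20: (-12,123.158) -> (-32,123.158) [heading=180, draw]
]
LT 180: heading 180 -> 0
Final: pos=(-32,123.158), heading=0, 13 segment(s) drawn

Segment endpoints: x in {-32, -12, 0, 1, 1, 12.258, 18.321, 29.579, 29.579, 36.079, 39.579, 46.079}, y in {0, 6.5, 16.5, 27.758, 45.079, 58.079, 78.079, 89.337, 106.658, 113.158, 123.158}
xmin=-32, ymin=0, xmax=46.079, ymax=123.158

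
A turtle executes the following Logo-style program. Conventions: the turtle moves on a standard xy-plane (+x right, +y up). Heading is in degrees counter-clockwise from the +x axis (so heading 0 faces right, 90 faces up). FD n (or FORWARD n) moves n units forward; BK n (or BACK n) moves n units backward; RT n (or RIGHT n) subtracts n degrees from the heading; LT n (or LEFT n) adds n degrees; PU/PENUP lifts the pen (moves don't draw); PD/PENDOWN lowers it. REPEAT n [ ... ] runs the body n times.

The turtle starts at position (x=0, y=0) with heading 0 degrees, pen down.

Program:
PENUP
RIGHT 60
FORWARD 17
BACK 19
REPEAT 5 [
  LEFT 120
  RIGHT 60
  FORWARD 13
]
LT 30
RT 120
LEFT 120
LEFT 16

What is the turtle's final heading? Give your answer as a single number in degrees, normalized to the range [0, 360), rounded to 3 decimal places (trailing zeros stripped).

Executing turtle program step by step:
Start: pos=(0,0), heading=0, pen down
PU: pen up
RT 60: heading 0 -> 300
FD 17: (0,0) -> (8.5,-14.722) [heading=300, move]
BK 19: (8.5,-14.722) -> (-1,1.732) [heading=300, move]
REPEAT 5 [
  -- iteration 1/5 --
  LT 120: heading 300 -> 60
  RT 60: heading 60 -> 0
  FD 13: (-1,1.732) -> (12,1.732) [heading=0, move]
  -- iteration 2/5 --
  LT 120: heading 0 -> 120
  RT 60: heading 120 -> 60
  FD 13: (12,1.732) -> (18.5,12.99) [heading=60, move]
  -- iteration 3/5 --
  LT 120: heading 60 -> 180
  RT 60: heading 180 -> 120
  FD 13: (18.5,12.99) -> (12,24.249) [heading=120, move]
  -- iteration 4/5 --
  LT 120: heading 120 -> 240
  RT 60: heading 240 -> 180
  FD 13: (12,24.249) -> (-1,24.249) [heading=180, move]
  -- iteration 5/5 --
  LT 120: heading 180 -> 300
  RT 60: heading 300 -> 240
  FD 13: (-1,24.249) -> (-7.5,12.99) [heading=240, move]
]
LT 30: heading 240 -> 270
RT 120: heading 270 -> 150
LT 120: heading 150 -> 270
LT 16: heading 270 -> 286
Final: pos=(-7.5,12.99), heading=286, 0 segment(s) drawn

Answer: 286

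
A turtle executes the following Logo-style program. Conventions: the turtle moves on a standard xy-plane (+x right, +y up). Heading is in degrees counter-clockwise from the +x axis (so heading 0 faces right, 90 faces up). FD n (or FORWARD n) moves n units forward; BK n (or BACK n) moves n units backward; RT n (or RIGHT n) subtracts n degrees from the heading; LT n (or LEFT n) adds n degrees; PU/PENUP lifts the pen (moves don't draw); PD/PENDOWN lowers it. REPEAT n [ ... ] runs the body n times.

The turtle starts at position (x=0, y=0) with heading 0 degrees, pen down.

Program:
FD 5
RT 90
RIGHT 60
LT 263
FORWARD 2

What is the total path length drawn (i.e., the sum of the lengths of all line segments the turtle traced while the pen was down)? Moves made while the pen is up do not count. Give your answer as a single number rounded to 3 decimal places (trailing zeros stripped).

Executing turtle program step by step:
Start: pos=(0,0), heading=0, pen down
FD 5: (0,0) -> (5,0) [heading=0, draw]
RT 90: heading 0 -> 270
RT 60: heading 270 -> 210
LT 263: heading 210 -> 113
FD 2: (5,0) -> (4.219,1.841) [heading=113, draw]
Final: pos=(4.219,1.841), heading=113, 2 segment(s) drawn

Segment lengths:
  seg 1: (0,0) -> (5,0), length = 5
  seg 2: (5,0) -> (4.219,1.841), length = 2
Total = 7

Answer: 7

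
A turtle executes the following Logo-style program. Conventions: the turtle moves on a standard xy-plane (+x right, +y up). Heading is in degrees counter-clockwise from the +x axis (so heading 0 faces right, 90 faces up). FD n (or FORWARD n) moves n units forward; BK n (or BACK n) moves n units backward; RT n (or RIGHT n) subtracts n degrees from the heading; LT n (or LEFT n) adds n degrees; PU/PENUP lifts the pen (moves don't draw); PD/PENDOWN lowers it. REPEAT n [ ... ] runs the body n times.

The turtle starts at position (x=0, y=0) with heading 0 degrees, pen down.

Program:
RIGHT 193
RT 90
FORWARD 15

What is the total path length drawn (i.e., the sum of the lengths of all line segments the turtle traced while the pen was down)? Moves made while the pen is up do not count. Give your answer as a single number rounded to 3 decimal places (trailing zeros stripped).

Executing turtle program step by step:
Start: pos=(0,0), heading=0, pen down
RT 193: heading 0 -> 167
RT 90: heading 167 -> 77
FD 15: (0,0) -> (3.374,14.616) [heading=77, draw]
Final: pos=(3.374,14.616), heading=77, 1 segment(s) drawn

Segment lengths:
  seg 1: (0,0) -> (3.374,14.616), length = 15
Total = 15

Answer: 15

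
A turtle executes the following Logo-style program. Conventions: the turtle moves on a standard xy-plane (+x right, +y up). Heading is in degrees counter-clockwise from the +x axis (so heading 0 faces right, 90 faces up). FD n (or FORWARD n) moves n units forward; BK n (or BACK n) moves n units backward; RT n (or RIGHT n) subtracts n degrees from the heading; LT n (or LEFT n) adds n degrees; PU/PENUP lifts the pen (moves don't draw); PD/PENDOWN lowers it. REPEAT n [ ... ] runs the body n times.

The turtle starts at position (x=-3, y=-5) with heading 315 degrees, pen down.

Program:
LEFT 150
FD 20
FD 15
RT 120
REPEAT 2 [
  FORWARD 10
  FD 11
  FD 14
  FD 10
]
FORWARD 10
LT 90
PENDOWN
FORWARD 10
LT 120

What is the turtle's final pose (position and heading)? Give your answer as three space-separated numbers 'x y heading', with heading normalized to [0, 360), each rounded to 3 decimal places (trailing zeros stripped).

Answer: 87.122 12.585 195

Derivation:
Executing turtle program step by step:
Start: pos=(-3,-5), heading=315, pen down
LT 150: heading 315 -> 105
FD 20: (-3,-5) -> (-8.176,14.319) [heading=105, draw]
FD 15: (-8.176,14.319) -> (-12.059,28.807) [heading=105, draw]
RT 120: heading 105 -> 345
REPEAT 2 [
  -- iteration 1/2 --
  FD 10: (-12.059,28.807) -> (-2.399,26.219) [heading=345, draw]
  FD 11: (-2.399,26.219) -> (8.226,23.372) [heading=345, draw]
  FD 14: (8.226,23.372) -> (21.749,19.749) [heading=345, draw]
  FD 10: (21.749,19.749) -> (31.408,17.161) [heading=345, draw]
  -- iteration 2/2 --
  FD 10: (31.408,17.161) -> (41.067,14.572) [heading=345, draw]
  FD 11: (41.067,14.572) -> (51.692,11.725) [heading=345, draw]
  FD 14: (51.692,11.725) -> (65.215,8.102) [heading=345, draw]
  FD 10: (65.215,8.102) -> (74.875,5.514) [heading=345, draw]
]
FD 10: (74.875,5.514) -> (84.534,2.925) [heading=345, draw]
LT 90: heading 345 -> 75
PD: pen down
FD 10: (84.534,2.925) -> (87.122,12.585) [heading=75, draw]
LT 120: heading 75 -> 195
Final: pos=(87.122,12.585), heading=195, 12 segment(s) drawn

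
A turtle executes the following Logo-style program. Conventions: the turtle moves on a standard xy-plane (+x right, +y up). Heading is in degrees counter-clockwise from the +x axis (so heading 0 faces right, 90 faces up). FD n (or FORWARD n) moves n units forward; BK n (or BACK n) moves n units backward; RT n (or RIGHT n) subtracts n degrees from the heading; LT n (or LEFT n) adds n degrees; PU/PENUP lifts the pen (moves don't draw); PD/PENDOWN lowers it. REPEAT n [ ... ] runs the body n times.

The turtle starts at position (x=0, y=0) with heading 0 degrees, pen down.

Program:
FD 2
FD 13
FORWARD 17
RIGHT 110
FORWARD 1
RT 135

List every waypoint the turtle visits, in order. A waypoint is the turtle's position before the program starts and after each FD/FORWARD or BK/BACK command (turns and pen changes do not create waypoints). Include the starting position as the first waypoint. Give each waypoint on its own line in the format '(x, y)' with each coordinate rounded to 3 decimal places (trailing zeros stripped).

Answer: (0, 0)
(2, 0)
(15, 0)
(32, 0)
(31.658, -0.94)

Derivation:
Executing turtle program step by step:
Start: pos=(0,0), heading=0, pen down
FD 2: (0,0) -> (2,0) [heading=0, draw]
FD 13: (2,0) -> (15,0) [heading=0, draw]
FD 17: (15,0) -> (32,0) [heading=0, draw]
RT 110: heading 0 -> 250
FD 1: (32,0) -> (31.658,-0.94) [heading=250, draw]
RT 135: heading 250 -> 115
Final: pos=(31.658,-0.94), heading=115, 4 segment(s) drawn
Waypoints (5 total):
(0, 0)
(2, 0)
(15, 0)
(32, 0)
(31.658, -0.94)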